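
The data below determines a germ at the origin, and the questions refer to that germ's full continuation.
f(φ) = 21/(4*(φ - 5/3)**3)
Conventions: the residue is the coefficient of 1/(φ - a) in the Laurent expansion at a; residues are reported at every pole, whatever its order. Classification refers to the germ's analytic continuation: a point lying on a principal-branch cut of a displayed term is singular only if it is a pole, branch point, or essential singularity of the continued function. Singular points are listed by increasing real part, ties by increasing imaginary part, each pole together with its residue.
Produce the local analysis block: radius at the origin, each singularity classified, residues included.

Radius of convergence at 0: 5/3.
At 5/3: a pole of order 3; residue 0.

Denominator factor (φ - 5/3)^3: pole of order 3 at 5/3, modulus 5/3.
The radius of convergence is the smallest modulus among the singular points: 5/3.
At the order-3 pole 5/3 set g(φ) = (φ - (5/3))^3*f(φ) = 21/4.
Order-3 pole: residue = g''(a)/2; g''(5/3) = 0, so the residue is 0.


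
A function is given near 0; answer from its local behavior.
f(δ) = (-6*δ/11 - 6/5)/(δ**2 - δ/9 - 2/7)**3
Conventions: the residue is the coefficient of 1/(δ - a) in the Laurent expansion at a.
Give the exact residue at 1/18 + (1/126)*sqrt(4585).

The factor δ**2 - δ/9 - 2/7 splits as (δ - a)(δ - a') with a = 1/18 + (1/126)*sqrt(4585), a' = 1/18 - (1/126)*sqrt(4585). At the order-3 pole a set g(δ) = (δ - a)^3*f(δ) = [-6*δ/11 - 6/5] / (δ - a')^3.
Order-3 pole: residue = g''(a)/2; g''(1/18 + (1/126)*sqrt(4585)) = -(2349441612/15455625625)*sqrt(4585), so the residue is -(1174720806/15455625625)*sqrt(4585).

The residue is -(1174720806/15455625625)*sqrt(4585).


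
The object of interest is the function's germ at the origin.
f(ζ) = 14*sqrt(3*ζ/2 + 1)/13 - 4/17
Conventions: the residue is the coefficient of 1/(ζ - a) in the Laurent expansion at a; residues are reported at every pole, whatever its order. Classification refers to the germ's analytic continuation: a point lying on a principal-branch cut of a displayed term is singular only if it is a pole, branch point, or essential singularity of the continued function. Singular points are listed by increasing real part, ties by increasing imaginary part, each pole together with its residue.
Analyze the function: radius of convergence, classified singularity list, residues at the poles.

Branch term (14/13)*sqrt(1 - ζ/(-2/3)): its argument vanishes at ζ = -2/3, a square-root branch point, modulus 2/3.
The radius of convergence is the smallest modulus among the singular points: 2/3.

Radius of convergence at 0: 2/3.
At -2/3: an algebraic (square-root) branch point.


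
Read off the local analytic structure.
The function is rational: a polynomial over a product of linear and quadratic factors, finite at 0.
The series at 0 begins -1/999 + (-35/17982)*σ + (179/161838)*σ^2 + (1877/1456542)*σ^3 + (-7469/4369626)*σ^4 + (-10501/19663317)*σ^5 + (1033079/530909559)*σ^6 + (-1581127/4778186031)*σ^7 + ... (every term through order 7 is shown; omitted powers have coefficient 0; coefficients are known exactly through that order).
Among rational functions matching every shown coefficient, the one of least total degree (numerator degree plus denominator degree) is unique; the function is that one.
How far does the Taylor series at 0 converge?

The radius of convergence is 1.

No rational of total degree below 6 reproduces all 8 coefficients; solving the [1/5] Pade equations on them gives f(σ) = (3*σ/2 + 27/37)/((σ - 9)**3*(σ**2 + 4*σ/9 + 1)), whose expansion matches every shown term.
Denominator factor (σ**2 + 4*σ/9 + 1): discriminant -308/81, complex-conjugate roots (-2/9) + ((1/9)*sqrt(77))*i and (-2/9) - ((1/9)*sqrt(77))*i; poles of order 1, moduli 1 and 1.
Denominator factor (σ - 9)^3: pole of order 3 at 9, modulus 9.
The radius of convergence is the smallest modulus among the singular points: 1.


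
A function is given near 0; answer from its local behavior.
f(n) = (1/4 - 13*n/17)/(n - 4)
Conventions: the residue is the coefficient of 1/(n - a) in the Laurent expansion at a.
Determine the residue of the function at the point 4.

The residue is -191/68.

At the order-1 pole 4 set g(n) = (n - (4))*f(n) = 1/4 - 13*n/17.
Simple pole: residue = g(a) at a = 4, which is -191/68.


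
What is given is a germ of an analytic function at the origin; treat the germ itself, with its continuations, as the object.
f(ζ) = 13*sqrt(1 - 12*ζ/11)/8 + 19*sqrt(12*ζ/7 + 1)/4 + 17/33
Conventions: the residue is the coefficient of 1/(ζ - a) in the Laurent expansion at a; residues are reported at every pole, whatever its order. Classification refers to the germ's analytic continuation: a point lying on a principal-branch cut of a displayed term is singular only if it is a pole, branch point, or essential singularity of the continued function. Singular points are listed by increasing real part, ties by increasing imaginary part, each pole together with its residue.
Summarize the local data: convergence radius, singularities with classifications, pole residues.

Branch term (13/8)*sqrt(1 - ζ/(11/12)): its argument vanishes at ζ = 11/12, a square-root branch point, modulus 11/12.
Branch term (19/4)*sqrt(1 - ζ/(-7/12)): its argument vanishes at ζ = -7/12, a square-root branch point, modulus 7/12.
The radius of convergence is the smallest modulus among the singular points: 7/12.
List the singular points by increasing real part (a conjugate pair: the negative imaginary part first).

Radius of convergence at 0: 7/12.
At -7/12: an algebraic (square-root) branch point.
At 11/12: an algebraic (square-root) branch point.


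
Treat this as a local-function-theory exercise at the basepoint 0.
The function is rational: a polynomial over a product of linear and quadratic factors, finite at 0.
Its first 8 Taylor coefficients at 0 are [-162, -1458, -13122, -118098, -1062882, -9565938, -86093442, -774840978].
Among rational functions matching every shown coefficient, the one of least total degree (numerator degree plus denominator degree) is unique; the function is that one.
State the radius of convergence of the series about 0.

No rational of total degree below 1 reproduces all 8 coefficients; solving the [0/1] Pade equations on them gives f(k) = 18/(k - 1/9), whose expansion matches every shown term.
Denominator factor (k - 1/9): pole of order 1 at 1/9, modulus 1/9.
The radius of convergence is the smallest modulus among the singular points: 1/9.

The radius of convergence is 1/9.


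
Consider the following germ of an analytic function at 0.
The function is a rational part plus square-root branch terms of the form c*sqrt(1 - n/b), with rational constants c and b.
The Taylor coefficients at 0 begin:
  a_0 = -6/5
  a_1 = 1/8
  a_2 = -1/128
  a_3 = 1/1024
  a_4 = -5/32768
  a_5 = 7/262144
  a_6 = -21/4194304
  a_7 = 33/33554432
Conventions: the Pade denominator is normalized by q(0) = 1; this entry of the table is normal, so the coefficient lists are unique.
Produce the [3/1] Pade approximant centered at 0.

The Pade approximant has numerator coefficients [-6/5, -1/16, 3/256, -1/4096]; denominator coefficients [1, 5/32].

Taylor coefficients needed (read off): a_0 = -6/5, a_1 = 1/8, a_2 = -1/128, a_3 = 1/1024, a_4 = -5/32768.
Write the denominator as Q(n) = 1 + q1*n. Requiring Q*f - P = O(n^5) with deg P <= 3 kills the coefficients of n^4..n^4 in Q*f:
  n^4: a_4 + q1*a_3 = 0, i.e. -5/32768 + (1/1024)*q1 = 0.
Solving this linear system: q1 = 5/32.
The numerator is Q*f truncated at degree 3: P0 = a_0 = -6/5; P1 = a_1 + q1*a_0 = -1/16; P2 = a_2 + q1*a_1 = 3/256; P3 = a_3 + q1*a_2 = -1/4096.


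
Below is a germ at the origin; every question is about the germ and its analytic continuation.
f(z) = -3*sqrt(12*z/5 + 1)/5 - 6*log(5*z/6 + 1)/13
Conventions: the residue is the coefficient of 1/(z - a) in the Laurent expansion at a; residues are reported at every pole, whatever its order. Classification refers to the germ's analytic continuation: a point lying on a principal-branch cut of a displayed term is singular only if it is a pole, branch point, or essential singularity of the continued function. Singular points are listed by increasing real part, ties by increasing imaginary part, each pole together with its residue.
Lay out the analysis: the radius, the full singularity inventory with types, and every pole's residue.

Radius of convergence at 0: 5/12.
At -6/5: a logarithmic branch point.
At -5/12: an algebraic (square-root) branch point.

Branch term (-6/13)*log(1 - z/(-6/5)): its argument vanishes at z = -6/5, a logarithmic branch point, modulus 6/5.
Branch term (-3/5)*sqrt(1 - z/(-5/12)): its argument vanishes at z = -5/12, a square-root branch point, modulus 5/12.
The radius of convergence is the smallest modulus among the singular points: 5/12.
List the singular points by increasing real part (a conjugate pair: the negative imaginary part first).


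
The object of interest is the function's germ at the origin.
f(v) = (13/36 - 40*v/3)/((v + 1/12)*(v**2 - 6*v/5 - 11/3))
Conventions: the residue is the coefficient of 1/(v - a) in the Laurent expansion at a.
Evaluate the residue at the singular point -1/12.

The residue is -1060/2563.

At the order-1 pole -1/12 set g(v) = (v - (-1/12))*f(v) = (13/36 - 40*v/3)/(v**2 - 6*v/5 - 11/3).
Simple pole: residue = g(a) at a = -1/12, which is -1060/2563.


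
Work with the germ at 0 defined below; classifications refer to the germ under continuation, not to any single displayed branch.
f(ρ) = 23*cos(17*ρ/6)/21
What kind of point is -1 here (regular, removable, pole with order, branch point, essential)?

The point is a regular point.

There is no denominator, hence no pole anywhere.
The factor cos(17*ρ/6) is entire.
So the germ continues analytically to -1.


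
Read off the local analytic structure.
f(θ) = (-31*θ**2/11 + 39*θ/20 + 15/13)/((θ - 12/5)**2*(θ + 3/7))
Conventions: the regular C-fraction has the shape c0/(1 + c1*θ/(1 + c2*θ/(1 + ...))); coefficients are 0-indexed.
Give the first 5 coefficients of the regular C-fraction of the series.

Taylor coefficients (expand at 0): a_0 = 875/1872, a_1 = 665/7488, a_2 = -49105/109824, a_3 = 22723505/35582976, a_4 = -254157505/142331904.
c0 = a_0 = 875/1872. Peel one level at a time: if S = 1 + c*θ/S' with S'(0) = 1, then c is the θ-coefficient of S and S' = c*θ/(S - 1).
S_1 = c0/f = 1 + (-19/100)*θ + (27299/27500)*θ^2 + ...; c1 = -19/100.
S_2 = c1*θ/(S_1 - 1) = 1 + (27299/5225)*θ + (21414475/1179387)*θ^2 + ...; c2 = 27299/5225.
S_3 = c2*θ/(S_2 - 1) = 1 + (-535361875/154048257)*θ + (-13975011199375/5976042680619)*θ^2 + ...; c3 = -535361875/154048257.
S_4 = c3*θ/(S_3 - 1) = 1 + (-424840340461/631361253267)*θ + ...; c4 = -424840340461/631361253267.

The regular C-fraction coefficients are [875/1872, -19/100, 27299/5225, -535361875/154048257, -424840340461/631361253267].


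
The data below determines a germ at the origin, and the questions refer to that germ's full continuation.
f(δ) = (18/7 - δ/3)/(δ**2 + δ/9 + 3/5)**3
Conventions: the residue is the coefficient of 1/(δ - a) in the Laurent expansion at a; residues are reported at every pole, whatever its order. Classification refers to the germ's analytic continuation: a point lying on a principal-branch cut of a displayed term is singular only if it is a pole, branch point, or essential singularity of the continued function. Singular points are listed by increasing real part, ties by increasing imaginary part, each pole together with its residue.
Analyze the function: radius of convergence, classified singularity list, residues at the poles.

Radius of convergence at 0: (1/5)*sqrt(15).
At (-1/18) - ((1/90)*sqrt(4835))*i: a pole of order 3; residue ((160580475/6329617441)*sqrt(4835))*i.
At (-1/18) + ((1/90)*sqrt(4835))*i: a pole of order 3; residue -((160580475/6329617441)*sqrt(4835))*i.

Denominator factor (δ**2 + δ/9 + 3/5)^3: discriminant -967/405, complex-conjugate roots (-1/18) + ((1/90)*sqrt(4835))*i and (-1/18) - ((1/90)*sqrt(4835))*i; poles of order 3, moduli (1/5)*sqrt(15) and (1/5)*sqrt(15).
The radius of convergence is the smallest modulus among the singular points: (1/5)*sqrt(15).
The factor δ**2 + δ/9 + 3/5 splits as (δ - a)(δ - a') with a = (-1/18) - ((1/90)*sqrt(4835))*i, a' = (-1/18) + ((1/90)*sqrt(4835))*i. At the order-3 pole a set g(δ) = (δ - a)^3*f(δ) = [18/7 - δ/3] / (δ - a')^3.
Order-3 pole: residue = g''(a)/2; g''((-1/18) - ((1/90)*sqrt(4835))*i) = ((321160950/6329617441)*sqrt(4835))*i, so the residue is ((160580475/6329617441)*sqrt(4835))*i.
The factor δ**2 + δ/9 + 3/5 splits as (δ - a)(δ - a') with a = (-1/18) + ((1/90)*sqrt(4835))*i, a' = (-1/18) - ((1/90)*sqrt(4835))*i. At the order-3 pole a set g(δ) = (δ - a)^3*f(δ) = [18/7 - δ/3] / (δ - a')^3.
Order-3 pole: residue = g''(a)/2; g''((-1/18) + ((1/90)*sqrt(4835))*i) = -((321160950/6329617441)*sqrt(4835))*i, so the residue is -((160580475/6329617441)*sqrt(4835))*i.
List the singular points by increasing real part (a conjugate pair: the negative imaginary part first).


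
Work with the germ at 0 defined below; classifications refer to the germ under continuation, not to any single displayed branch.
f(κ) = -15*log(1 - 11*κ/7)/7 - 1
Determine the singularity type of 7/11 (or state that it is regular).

The point is a logarithmic branch point.

The term (-15/7)*log(1 - κ/(7/11)) has argument 1 - 7/11/(7/11) = 0 at 7/11: a logarithmic (infinitely-sheeted) branch point; the remaining terms are analytic or single-valued there.


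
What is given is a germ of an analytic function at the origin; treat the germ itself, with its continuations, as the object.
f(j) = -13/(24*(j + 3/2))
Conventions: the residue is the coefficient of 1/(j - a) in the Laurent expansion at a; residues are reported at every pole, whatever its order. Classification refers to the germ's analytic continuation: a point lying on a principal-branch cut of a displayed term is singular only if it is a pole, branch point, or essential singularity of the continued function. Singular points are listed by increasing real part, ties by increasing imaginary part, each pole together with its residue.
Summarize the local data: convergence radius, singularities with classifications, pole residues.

Radius of convergence at 0: 3/2.
At -3/2: a pole of order 1; residue -13/24.

Denominator factor (j + 3/2): pole of order 1 at -3/2, modulus 3/2.
The radius of convergence is the smallest modulus among the singular points: 3/2.
At the order-1 pole -3/2 set g(j) = (j - (-3/2))*f(j) = -13/24.
Simple pole: residue = g(a) at a = -3/2, which is -13/24.


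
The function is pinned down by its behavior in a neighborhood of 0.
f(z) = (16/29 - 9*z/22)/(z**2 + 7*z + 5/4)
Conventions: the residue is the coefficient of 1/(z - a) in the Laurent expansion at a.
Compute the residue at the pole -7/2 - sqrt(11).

The residue is -9/44 - (2531/28072)*sqrt(11).

The factor z**2 + 7*z + 5/4 splits as (z - a)(z - a') with a = -7/2 - sqrt(11), a' = -7/2 + sqrt(11). At the order-1 pole a set g(z) = (z - a)*f(z) = [16/29 - 9*z/22] / (z - a').
Simple pole: residue = g(a) at a = -7/2 - sqrt(11), which is -9/44 - (2531/28072)*sqrt(11).


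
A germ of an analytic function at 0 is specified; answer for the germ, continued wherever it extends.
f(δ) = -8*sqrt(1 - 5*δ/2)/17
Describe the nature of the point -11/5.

There is no denominator, hence no pole anywhere.
Branch term sqrt(1 - δ/(2/5)): argument at -11/5 is 13/2, nonzero, so -11/5 is not its branch point (a point on a principal cut is still regular for the continued germ).
So the germ continues analytically to -11/5.

The point is a regular point.


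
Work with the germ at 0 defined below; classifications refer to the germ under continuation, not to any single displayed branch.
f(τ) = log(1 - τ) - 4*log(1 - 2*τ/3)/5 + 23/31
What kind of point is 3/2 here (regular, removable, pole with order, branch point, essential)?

The point is a logarithmic branch point.

The term (-4/5)*log(1 - τ/(3/2)) has argument 1 - 3/2/(3/2) = 0 at 3/2: a logarithmic (infinitely-sheeted) branch point; the remaining terms are analytic or single-valued there.


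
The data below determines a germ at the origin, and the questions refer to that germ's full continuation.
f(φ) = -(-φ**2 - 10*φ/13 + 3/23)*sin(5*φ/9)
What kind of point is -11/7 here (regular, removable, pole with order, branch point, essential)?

There is no denominator, hence no pole anywhere.
The factor -sin(5*φ/9) is entire.
So the germ continues analytically to -11/7.

The point is a regular point.


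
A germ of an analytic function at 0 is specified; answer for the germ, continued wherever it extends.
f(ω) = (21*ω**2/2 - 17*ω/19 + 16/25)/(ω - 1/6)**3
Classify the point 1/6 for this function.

The denominator factor ω - 1/6 vanishes at 1/6 and appears to the power 3; the numerator there equals 8921/11400, nonzero, and no other factor vanishes.
Hence a pole whose order is the multiplicity, 3.

The point is a pole of order 3.


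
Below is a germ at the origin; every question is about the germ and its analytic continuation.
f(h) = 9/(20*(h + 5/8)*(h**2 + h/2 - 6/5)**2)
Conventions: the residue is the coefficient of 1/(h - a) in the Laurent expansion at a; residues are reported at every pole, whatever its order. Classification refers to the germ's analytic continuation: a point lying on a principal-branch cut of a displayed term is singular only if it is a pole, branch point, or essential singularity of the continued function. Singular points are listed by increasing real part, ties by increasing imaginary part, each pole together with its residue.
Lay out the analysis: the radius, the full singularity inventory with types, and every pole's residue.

Radius of convergence at 0: 5/8.
At -1/4 - (1/20)*sqrt(505): a pole of order 2; residue -23040/128881 - (5041440/1314715081)*sqrt(505).
At -5/8: a pole of order 1; residue 46080/128881.
At -1/4 + (1/20)*sqrt(505): a pole of order 2; residue -23040/128881 + (5041440/1314715081)*sqrt(505).

Denominator factor (h**2 + h/2 - 6/5)^2: discriminant 101/20, real irrational roots -1/4 + (1/20)*sqrt(505) and -1/4 - (1/20)*sqrt(505); poles of order 2, moduli -1/4 + (1/20)*sqrt(505) and 1/4 + (1/20)*sqrt(505).
Denominator factor (h + 5/8): pole of order 1 at -5/8, modulus 5/8.
The radius of convergence is the smallest modulus among the singular points: 5/8.
The factor h**2 + h/2 - 6/5 splits as (h - a)(h - a') with a = -1/4 - (1/20)*sqrt(505), a' = -1/4 + (1/20)*sqrt(505). At the order-2 pole a set g(h) = (h - a)^2*f(h) = [9/(20*(h + 5/8))] / (h - a')^2.
Order-2 pole: residue = g'(a); g'(-1/4 - (1/20)*sqrt(505)) = -23040/128881 - (5041440/1314715081)*sqrt(505), so the residue is -23040/128881 - (5041440/1314715081)*sqrt(505).
At the order-1 pole -5/8 set g(h) = (h - (-5/8))*f(h) = 9/(20*(h**2 + h/2 - 6/5)**2).
Simple pole: residue = g(a) at a = -5/8, which is 46080/128881.
The factor h**2 + h/2 - 6/5 splits as (h - a)(h - a') with a = -1/4 + (1/20)*sqrt(505), a' = -1/4 - (1/20)*sqrt(505). At the order-2 pole a set g(h) = (h - a)^2*f(h) = [9/(20*(h + 5/8))] / (h - a')^2.
Order-2 pole: residue = g'(a); g'(-1/4 + (1/20)*sqrt(505)) = -23040/128881 + (5041440/1314715081)*sqrt(505), so the residue is -23040/128881 + (5041440/1314715081)*sqrt(505).
List the singular points by increasing real part (a conjugate pair: the negative imaginary part first).


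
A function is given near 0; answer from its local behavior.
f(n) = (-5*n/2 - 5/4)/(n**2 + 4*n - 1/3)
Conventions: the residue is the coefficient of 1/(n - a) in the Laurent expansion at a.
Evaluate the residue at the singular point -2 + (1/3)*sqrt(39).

The residue is -5/4 + (15/104)*sqrt(39).

The factor n**2 + 4*n - 1/3 splits as (n - a)(n - a') with a = -2 + (1/3)*sqrt(39), a' = -2 - (1/3)*sqrt(39). At the order-1 pole a set g(n) = (n - a)*f(n) = [-5*n/2 - 5/4] / (n - a').
Simple pole: residue = g(a) at a = -2 + (1/3)*sqrt(39), which is -5/4 + (15/104)*sqrt(39).


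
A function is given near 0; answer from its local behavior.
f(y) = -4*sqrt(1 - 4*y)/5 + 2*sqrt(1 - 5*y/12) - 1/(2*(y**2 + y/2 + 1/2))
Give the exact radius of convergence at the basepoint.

Denominator factor (y**2 + y/2 + 1/2): discriminant -7/4, complex-conjugate roots (-1/4) + ((1/4)*sqrt(7))*i and (-1/4) - ((1/4)*sqrt(7))*i; poles of order 1, moduli (1/2)*sqrt(2) and (1/2)*sqrt(2).
Branch term (2)*sqrt(1 - y/(12/5)): its argument vanishes at y = 12/5, a square-root branch point, modulus 12/5.
Branch term (-4/5)*sqrt(1 - y/(1/4)): its argument vanishes at y = 1/4, a square-root branch point, modulus 1/4.
The radius of convergence is the smallest modulus among the singular points: 1/4.

The radius of convergence is 1/4.


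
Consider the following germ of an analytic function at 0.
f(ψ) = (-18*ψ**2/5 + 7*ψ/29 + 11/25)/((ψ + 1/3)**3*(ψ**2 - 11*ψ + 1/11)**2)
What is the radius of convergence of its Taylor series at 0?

Denominator factor (ψ**2 - 11*ψ + 1/11)^2: discriminant 1327/11, real irrational roots 11/2 + (1/22)*sqrt(14597) and 11/2 - (1/22)*sqrt(14597); poles of order 2, moduli 11/2 + (1/22)*sqrt(14597) and 11/2 - (1/22)*sqrt(14597).
Denominator factor (ψ + 1/3)^3: pole of order 3 at -1/3, modulus 1/3.
The radius of convergence is the smallest modulus among the singular points: 11/2 - (1/22)*sqrt(14597).

The radius of convergence is 11/2 - (1/22)*sqrt(14597).


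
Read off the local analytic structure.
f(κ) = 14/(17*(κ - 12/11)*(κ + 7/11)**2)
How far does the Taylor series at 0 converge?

Denominator factor (κ - 12/11): pole of order 1 at 12/11, modulus 12/11.
Denominator factor (κ + 7/11)^2: pole of order 2 at -7/11, modulus 7/11.
The radius of convergence is the smallest modulus among the singular points: 7/11.

The radius of convergence is 7/11.


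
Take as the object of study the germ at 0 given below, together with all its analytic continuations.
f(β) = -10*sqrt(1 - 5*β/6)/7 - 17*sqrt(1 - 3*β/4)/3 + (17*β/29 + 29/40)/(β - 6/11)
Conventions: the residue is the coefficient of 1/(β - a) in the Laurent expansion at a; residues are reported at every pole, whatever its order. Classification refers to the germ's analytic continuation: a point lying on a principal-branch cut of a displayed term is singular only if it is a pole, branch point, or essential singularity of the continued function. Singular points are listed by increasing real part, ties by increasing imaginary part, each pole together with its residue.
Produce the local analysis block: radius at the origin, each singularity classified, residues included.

Denominator factor (β - 6/11): pole of order 1 at 6/11, modulus 6/11.
Branch term (-10/7)*sqrt(1 - β/(6/5)): its argument vanishes at β = 6/5, a square-root branch point, modulus 6/5.
Branch term (-17/3)*sqrt(1 - β/(4/3)): its argument vanishes at β = 4/3, a square-root branch point, modulus 4/3.
The radius of convergence is the smallest modulus among the singular points: 6/11.
The branch terms are analytic at 6/11 and contribute nothing to the residue; only the rational part matters.
At the order-1 pole 6/11 set g(β) = (β - (6/11))*(rational part) = 17*β/29 + 29/40.
Simple pole: residue = g(a) at a = 6/11, which is 13331/12760.
List the singular points by increasing real part (a conjugate pair: the negative imaginary part first).

Radius of convergence at 0: 6/11.
At 6/11: a pole of order 1; residue 13331/12760.
At 6/5: an algebraic (square-root) branch point.
At 4/3: an algebraic (square-root) branch point.


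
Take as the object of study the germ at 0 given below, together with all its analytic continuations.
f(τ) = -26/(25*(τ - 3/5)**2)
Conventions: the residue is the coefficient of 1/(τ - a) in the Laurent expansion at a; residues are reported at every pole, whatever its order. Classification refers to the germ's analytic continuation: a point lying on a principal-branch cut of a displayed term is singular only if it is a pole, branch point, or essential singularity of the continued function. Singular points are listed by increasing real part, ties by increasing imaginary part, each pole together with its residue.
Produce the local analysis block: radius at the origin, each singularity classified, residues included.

Radius of convergence at 0: 3/5.
At 3/5: a pole of order 2; residue 0.

Denominator factor (τ - 3/5)^2: pole of order 2 at 3/5, modulus 3/5.
The radius of convergence is the smallest modulus among the singular points: 3/5.
At the order-2 pole 3/5 set g(τ) = (τ - (3/5))^2*f(τ) = -26/25.
Order-2 pole: residue = g'(a); g'(3/5) = 0, so the residue is 0.


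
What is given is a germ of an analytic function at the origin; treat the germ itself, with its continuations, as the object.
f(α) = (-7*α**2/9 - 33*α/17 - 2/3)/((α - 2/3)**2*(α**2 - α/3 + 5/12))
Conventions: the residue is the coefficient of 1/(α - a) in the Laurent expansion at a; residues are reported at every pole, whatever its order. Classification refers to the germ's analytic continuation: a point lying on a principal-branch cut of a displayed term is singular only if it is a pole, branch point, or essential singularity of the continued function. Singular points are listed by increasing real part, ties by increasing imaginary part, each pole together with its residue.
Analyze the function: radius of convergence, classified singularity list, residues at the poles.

Radius of convergence at 0: (1/6)*sqrt(15).
At (1/6) - ((1/6)*sqrt(14))*i: a pole of order 1; residue (-13342/26979) + ((189215/377706)*sqrt(14))*i.
At (1/6) + ((1/6)*sqrt(14))*i: a pole of order 1; residue (-13342/26979) - ((189215/377706)*sqrt(14))*i.
At 2/3: a pole of order 2; residue 26684/26979.

Denominator factor (α - 2/3)^2: pole of order 2 at 2/3, modulus 2/3.
Denominator factor (α**2 - α/3 + 5/12): discriminant -14/9, complex-conjugate roots (1/6) + ((1/6)*sqrt(14))*i and (1/6) - ((1/6)*sqrt(14))*i; poles of order 1, moduli (1/6)*sqrt(15) and (1/6)*sqrt(15).
The radius of convergence is the smallest modulus among the singular points: (1/6)*sqrt(15).
The factor α**2 - α/3 + 5/12 splits as (α - a)(α - a') with a = (1/6) - ((1/6)*sqrt(14))*i, a' = (1/6) + ((1/6)*sqrt(14))*i. At the order-1 pole a set g(α) = (α - a)*f(α) = [(-7*α**2/9 - 33*α/17 - 2/3)/(α - 2/3)**2] / (α - a').
Simple pole: residue = g(a) at a = (1/6) - ((1/6)*sqrt(14))*i, which is (-13342/26979) + ((189215/377706)*sqrt(14))*i.
The factor α**2 - α/3 + 5/12 splits as (α - a)(α - a') with a = (1/6) + ((1/6)*sqrt(14))*i, a' = (1/6) - ((1/6)*sqrt(14))*i. At the order-1 pole a set g(α) = (α - a)*f(α) = [(-7*α**2/9 - 33*α/17 - 2/3)/(α - 2/3)**2] / (α - a').
Simple pole: residue = g(a) at a = (1/6) + ((1/6)*sqrt(14))*i, which is (-13342/26979) - ((189215/377706)*sqrt(14))*i.
At the order-2 pole 2/3 set g(α) = (α - (2/3))^2*f(α) = (-7*α**2/9 - 33*α/17 - 2/3)/(α**2 - α/3 + 5/12).
Order-2 pole: residue = g'(a); g'(2/3) = 26684/26979, so the residue is 26684/26979.
List the singular points by increasing real part (a conjugate pair: the negative imaginary part first).


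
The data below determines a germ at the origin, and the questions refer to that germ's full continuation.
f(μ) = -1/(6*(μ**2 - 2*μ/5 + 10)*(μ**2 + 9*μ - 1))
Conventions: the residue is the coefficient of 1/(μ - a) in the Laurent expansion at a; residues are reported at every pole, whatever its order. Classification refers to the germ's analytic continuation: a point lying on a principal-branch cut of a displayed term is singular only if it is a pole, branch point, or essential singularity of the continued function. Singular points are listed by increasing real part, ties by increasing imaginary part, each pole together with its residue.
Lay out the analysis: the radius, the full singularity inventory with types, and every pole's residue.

Denominator factor (μ**2 - 2*μ/5 + 10): discriminant -996/25, complex-conjugate roots (1/5) + ((1/5)*sqrt(249))*i and (1/5) - ((1/5)*sqrt(249))*i; poles of order 1, moduli sqrt(10) and sqrt(10).
Denominator factor (μ**2 + 9*μ - 1): discriminant 85, real irrational roots -9/2 + (1/2)*sqrt(85) and -9/2 - (1/2)*sqrt(85); poles of order 1, moduli -9/2 + (1/2)*sqrt(85) and 9/2 + (1/2)*sqrt(85).
The radius of convergence is the smallest modulus among the singular points: -9/2 + (1/2)*sqrt(85).
The factor μ**2 + 9*μ - 1 splits as (μ - a)(μ - a') with a = -9/2 - (1/2)*sqrt(85), a' = -9/2 + (1/2)*sqrt(85). At the order-1 pole a set g(μ) = (μ - a)*f(μ) = [-1/(6*(μ**2 - 2*μ/5 + 10))] / (μ - a').
Simple pole: residue = g(a) at a = -9/2 - (1/2)*sqrt(85), which is -235/288972 + (533/4912524)*sqrt(85).
The factor μ**2 + 9*μ - 1 splits as (μ - a)(μ - a') with a = -9/2 + (1/2)*sqrt(85), a' = -9/2 - (1/2)*sqrt(85). At the order-1 pole a set g(μ) = (μ - a)*f(μ) = [-1/(6*(μ**2 - 2*μ/5 + 10))] / (μ - a').
Simple pole: residue = g(a) at a = -9/2 + (1/2)*sqrt(85), which is -235/288972 - (533/4912524)*sqrt(85).
The factor μ**2 - 2*μ/5 + 10 splits as (μ - a)(μ - a') with a = (1/5) - ((1/5)*sqrt(249))*i, a' = (1/5) + ((1/5)*sqrt(249))*i. At the order-1 pole a set g(μ) = (μ - a)*f(μ) = [-1/(6*(μ**2 + 9*μ - 1))] / (μ - a').
Simple pole: residue = g(a) at a = (1/5) - ((1/5)*sqrt(249))*i, which is (235/288972) + ((95/5996169)*sqrt(249))*i.
The factor μ**2 - 2*μ/5 + 10 splits as (μ - a)(μ - a') with a = (1/5) + ((1/5)*sqrt(249))*i, a' = (1/5) - ((1/5)*sqrt(249))*i. At the order-1 pole a set g(μ) = (μ - a)*f(μ) = [-1/(6*(μ**2 + 9*μ - 1))] / (μ - a').
Simple pole: residue = g(a) at a = (1/5) + ((1/5)*sqrt(249))*i, which is (235/288972) - ((95/5996169)*sqrt(249))*i.
List the singular points by increasing real part (a conjugate pair: the negative imaginary part first).

Radius of convergence at 0: -9/2 + (1/2)*sqrt(85).
At -9/2 - (1/2)*sqrt(85): a pole of order 1; residue -235/288972 + (533/4912524)*sqrt(85).
At -9/2 + (1/2)*sqrt(85): a pole of order 1; residue -235/288972 - (533/4912524)*sqrt(85).
At (1/5) - ((1/5)*sqrt(249))*i: a pole of order 1; residue (235/288972) + ((95/5996169)*sqrt(249))*i.
At (1/5) + ((1/5)*sqrt(249))*i: a pole of order 1; residue (235/288972) - ((95/5996169)*sqrt(249))*i.


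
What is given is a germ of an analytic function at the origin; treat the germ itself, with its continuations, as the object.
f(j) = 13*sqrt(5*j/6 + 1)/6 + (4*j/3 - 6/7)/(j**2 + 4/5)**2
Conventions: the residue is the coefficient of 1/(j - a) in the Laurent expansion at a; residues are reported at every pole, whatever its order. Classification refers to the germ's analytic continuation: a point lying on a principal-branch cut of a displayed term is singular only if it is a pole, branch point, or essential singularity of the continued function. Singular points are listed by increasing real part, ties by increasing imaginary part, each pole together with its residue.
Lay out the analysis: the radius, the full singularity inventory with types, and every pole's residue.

Denominator factor (j**2 + 4/5)^2: discriminant -16/5, complex-conjugate roots ((2/5)*sqrt(5))*i and -((2/5)*sqrt(5))*i; poles of order 2, moduli (2/5)*sqrt(5) and (2/5)*sqrt(5).
Branch term (13/6)*sqrt(1 - j/(-6/5)): its argument vanishes at j = -6/5, a square-root branch point, modulus 6/5.
The radius of convergence is the smallest modulus among the singular points: (2/5)*sqrt(5).
The branch term is analytic at -((2/5)*sqrt(5))*i and contributes nothing to the residue; only the rational part matters.
The factor j**2 + 4/5 splits as (j - a)(j - a') with a = -((2/5)*sqrt(5))*i, a' = ((2/5)*sqrt(5))*i. At the order-2 pole a set g(j) = (j - a)^2*(rational part) = [4*j/3 - 6/7] / (j - a')^2.
Order-2 pole: residue = g'(a); g'(-((2/5)*sqrt(5))*i) = -((15/112)*sqrt(5))*i, so the residue is -((15/112)*sqrt(5))*i.
The branch term is analytic at ((2/5)*sqrt(5))*i and contributes nothing to the residue; only the rational part matters.
The factor j**2 + 4/5 splits as (j - a)(j - a') with a = ((2/5)*sqrt(5))*i, a' = -((2/5)*sqrt(5))*i. At the order-2 pole a set g(j) = (j - a)^2*(rational part) = [4*j/3 - 6/7] / (j - a')^2.
Order-2 pole: residue = g'(a); g'(((2/5)*sqrt(5))*i) = ((15/112)*sqrt(5))*i, so the residue is ((15/112)*sqrt(5))*i.
List the singular points by increasing real part (a conjugate pair: the negative imaginary part first).

Radius of convergence at 0: (2/5)*sqrt(5).
At -6/5: an algebraic (square-root) branch point.
At -((2/5)*sqrt(5))*i: a pole of order 2; residue -((15/112)*sqrt(5))*i.
At ((2/5)*sqrt(5))*i: a pole of order 2; residue ((15/112)*sqrt(5))*i.


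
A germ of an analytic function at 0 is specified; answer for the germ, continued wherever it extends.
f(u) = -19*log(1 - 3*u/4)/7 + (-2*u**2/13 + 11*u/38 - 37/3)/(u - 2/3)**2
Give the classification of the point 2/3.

The point is a pole of order 2.

The denominator factor u - 2/3 vanishes at 2/3 and appears to the power 2; the numerator there equals -27140/2223, nonzero, and no other factor vanishes.
The branch terms are analytic at this point.
Hence a pole whose order is the multiplicity, 2.


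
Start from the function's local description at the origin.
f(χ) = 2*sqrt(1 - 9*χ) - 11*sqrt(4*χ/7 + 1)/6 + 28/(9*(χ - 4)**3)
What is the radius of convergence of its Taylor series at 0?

The radius of convergence is 1/9.

Denominator factor (χ - 4)^3: pole of order 3 at 4, modulus 4.
Branch term (2)*sqrt(1 - χ/(1/9)): its argument vanishes at χ = 1/9, a square-root branch point, modulus 1/9.
Branch term (-11/6)*sqrt(1 - χ/(-7/4)): its argument vanishes at χ = -7/4, a square-root branch point, modulus 7/4.
The radius of convergence is the smallest modulus among the singular points: 1/9.


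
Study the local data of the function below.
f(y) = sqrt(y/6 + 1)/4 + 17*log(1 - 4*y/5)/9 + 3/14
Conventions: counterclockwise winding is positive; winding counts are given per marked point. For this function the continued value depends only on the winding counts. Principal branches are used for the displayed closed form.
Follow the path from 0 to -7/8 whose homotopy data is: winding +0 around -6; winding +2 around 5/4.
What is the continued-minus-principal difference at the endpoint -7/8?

The rational part is single-valued and drops out of the difference; each branch term changes only by its own monodromy.
(17/9)*log(1 - y/(5/4)): each positive loop around 5/4 adds 2*pi*i to the log, so winding +2 contributes (17/9)*(2)*2*pi*i = (68/9)*pi*i.
(1/4)*sqrt(1 - y/(-6)): winding +0 is even, the square root returns to the same sheet, contribution 0.
Summing the contributions at y = -7/8 gives (68/9)*pi*i.

Continued minus principal equals (68/9)*pi*i.


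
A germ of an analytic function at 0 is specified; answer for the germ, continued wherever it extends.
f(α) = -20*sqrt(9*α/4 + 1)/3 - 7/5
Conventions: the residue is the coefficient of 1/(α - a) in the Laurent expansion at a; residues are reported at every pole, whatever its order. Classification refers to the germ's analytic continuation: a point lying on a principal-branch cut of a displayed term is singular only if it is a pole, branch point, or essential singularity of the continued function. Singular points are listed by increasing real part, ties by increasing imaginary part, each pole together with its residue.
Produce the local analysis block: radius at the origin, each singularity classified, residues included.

Radius of convergence at 0: 4/9.
At -4/9: an algebraic (square-root) branch point.

Branch term (-20/3)*sqrt(1 - α/(-4/9)): its argument vanishes at α = -4/9, a square-root branch point, modulus 4/9.
The radius of convergence is the smallest modulus among the singular points: 4/9.


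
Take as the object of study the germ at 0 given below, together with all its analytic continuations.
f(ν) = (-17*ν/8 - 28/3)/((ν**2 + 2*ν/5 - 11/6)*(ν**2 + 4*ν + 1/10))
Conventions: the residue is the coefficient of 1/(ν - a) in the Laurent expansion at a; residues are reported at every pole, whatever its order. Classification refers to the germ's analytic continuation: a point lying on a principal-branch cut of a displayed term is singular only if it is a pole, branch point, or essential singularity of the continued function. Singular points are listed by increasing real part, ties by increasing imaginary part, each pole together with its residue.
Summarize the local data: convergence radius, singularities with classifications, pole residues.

Radius of convergence at 0: 2 - (1/10)*sqrt(390).
At -2 - (1/10)*sqrt(390): a pole of order 1; residue 265425/410512 - (509465/16009968)*sqrt(390).
At -1/5 - (1/30)*sqrt(1686): a pole of order 1; residue -265425/410512 + (39625/28838468)*sqrt(1686).
At -2 + (1/10)*sqrt(390): a pole of order 1; residue 265425/410512 + (509465/16009968)*sqrt(390).
At -1/5 + (1/30)*sqrt(1686): a pole of order 1; residue -265425/410512 - (39625/28838468)*sqrt(1686).


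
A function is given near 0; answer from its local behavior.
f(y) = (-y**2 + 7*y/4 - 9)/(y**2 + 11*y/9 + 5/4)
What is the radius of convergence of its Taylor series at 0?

Denominator factor (y**2 + 11*y/9 + 5/4): discriminant -284/81, complex-conjugate roots (-11/18) + ((1/9)*sqrt(71))*i and (-11/18) - ((1/9)*sqrt(71))*i; poles of order 1, moduli (1/2)*sqrt(5) and (1/2)*sqrt(5).
The radius of convergence is the smallest modulus among the singular points: (1/2)*sqrt(5).

The radius of convergence is (1/2)*sqrt(5).


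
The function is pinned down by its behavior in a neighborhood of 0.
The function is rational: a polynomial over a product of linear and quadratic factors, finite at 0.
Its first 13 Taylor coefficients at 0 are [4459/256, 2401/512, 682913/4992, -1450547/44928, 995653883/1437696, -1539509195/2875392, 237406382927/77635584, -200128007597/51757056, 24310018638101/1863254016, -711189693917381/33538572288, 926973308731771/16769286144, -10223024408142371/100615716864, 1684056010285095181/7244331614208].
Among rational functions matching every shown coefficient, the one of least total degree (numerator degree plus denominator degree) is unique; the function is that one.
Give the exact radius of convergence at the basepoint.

No rational of total degree below 11 reproduces all 13 coefficients; solving the [2/9] Pade equations on them gives f(d) = (-25*d**2/39 - 3*d/4 + 13/4)/((d - 6/7)**3*(d**2 - 2*d/3 - 2/3)**3), whose expansion matches every shown term.
Denominator factor (d - 6/7)^3: pole of order 3 at 6/7, modulus 6/7.
Denominator factor (d**2 - 2*d/3 - 2/3)^3: discriminant 28/9, real irrational roots 1/3 + (1/3)*sqrt(7) and 1/3 - (1/3)*sqrt(7); poles of order 3, moduli 1/3 + (1/3)*sqrt(7) and -1/3 + (1/3)*sqrt(7).
The radius of convergence is the smallest modulus among the singular points: -1/3 + (1/3)*sqrt(7).

The radius of convergence is -1/3 + (1/3)*sqrt(7).


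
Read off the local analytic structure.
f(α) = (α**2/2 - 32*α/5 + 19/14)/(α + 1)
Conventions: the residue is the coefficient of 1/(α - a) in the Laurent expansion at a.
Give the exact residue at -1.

The residue is 289/35.

At the order-1 pole -1 set g(α) = (α - (-1))*f(α) = α**2/2 - 32*α/5 + 19/14.
Simple pole: residue = g(a) at a = -1, which is 289/35.


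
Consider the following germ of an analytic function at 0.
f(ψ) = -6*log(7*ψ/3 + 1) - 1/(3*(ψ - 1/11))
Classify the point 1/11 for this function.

The denominator factor ψ - 1/11 vanishes at 1/11 and appears to the power 1; the numerator there equals -1/3, nonzero, and no other factor vanishes.
The branch terms are analytic at this point.
Hence a pole whose order is the multiplicity, 1.

The point is a pole of order 1.


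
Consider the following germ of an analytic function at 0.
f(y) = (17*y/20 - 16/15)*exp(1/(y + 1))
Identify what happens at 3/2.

There is no denominator, hence no pole anywhere.
The essential point of exp(1/(y - (-1))) is -1, not 3/2.
So the germ continues analytically to 3/2.

The point is a regular point.


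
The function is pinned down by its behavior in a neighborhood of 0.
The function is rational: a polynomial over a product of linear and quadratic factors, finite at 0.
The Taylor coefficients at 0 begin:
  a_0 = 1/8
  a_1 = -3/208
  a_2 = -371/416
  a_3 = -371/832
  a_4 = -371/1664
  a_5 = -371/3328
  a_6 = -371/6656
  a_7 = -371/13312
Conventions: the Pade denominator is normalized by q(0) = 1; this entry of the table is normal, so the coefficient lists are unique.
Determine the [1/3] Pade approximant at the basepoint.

The Pade approximant has numerator coefficients [1/8, -96027/74477]; denominator coefficients [1, -116865/11458, 34132/5729, -392518/5729].

Taylor coefficients needed (read off): a_0 = 1/8, a_1 = -3/208, a_2 = -371/416, a_3 = -371/832, a_4 = -371/1664.
Write the denominator as Q(j) = 1 + q1*j + q2*j^2 + q3*j^3. Requiring Q*f - P = O(j^5) with deg P <= 1 kills the coefficients of j^2..j^4 in Q*f:
  j^2: a_2 + q1*a_1 + q2*a_0 = 0, i.e. -371/416 + (-3/208)*q1 + (1/8)*q2 = 0.
  j^3: a_3 + q1*a_2 + q2*a_1 + q3*a_0 = 0, i.e. -371/832 + (-371/416)*q1 + (-3/208)*q2 + (1/8)*q3 = 0.
  j^4: a_4 + q1*a_3 + q2*a_2 + q3*a_1 = 0, i.e. -371/1664 + (-371/832)*q1 + (-371/416)*q2 + (-3/208)*q3 = 0.
Solving this linear system: q1 = -116865/11458, q2 = 34132/5729, q3 = -392518/5729.
The numerator is Q*f truncated at degree 1: P0 = a_0 = 1/8; P1 = a_1 + q1*a_0 = -96027/74477.
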